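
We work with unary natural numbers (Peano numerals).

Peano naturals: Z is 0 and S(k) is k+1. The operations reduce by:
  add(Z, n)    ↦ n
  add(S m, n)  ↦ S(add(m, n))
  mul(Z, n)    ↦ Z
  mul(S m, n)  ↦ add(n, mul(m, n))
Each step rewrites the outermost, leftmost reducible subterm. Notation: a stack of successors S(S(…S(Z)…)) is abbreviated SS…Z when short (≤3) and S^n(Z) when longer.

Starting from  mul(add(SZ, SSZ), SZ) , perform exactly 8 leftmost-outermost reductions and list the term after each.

Answer: after 8 steps: S(S(mul(SZ, SZ)))

Reduction:
  start: mul(add(SZ, SSZ), SZ)
  step 1: mul(S(add(Z, SSZ)), SZ)
  step 2: add(SZ, mul(add(Z, SSZ), SZ))
  step 3: S(add(Z, mul(add(Z, SSZ), SZ)))
  step 4: S(mul(add(Z, SSZ), SZ))
  step 5: S(mul(SSZ, SZ))
  step 6: S(add(SZ, mul(SZ, SZ)))
  step 7: S(S(add(Z, mul(SZ, SZ))))
  step 8: S(S(mul(SZ, SZ)))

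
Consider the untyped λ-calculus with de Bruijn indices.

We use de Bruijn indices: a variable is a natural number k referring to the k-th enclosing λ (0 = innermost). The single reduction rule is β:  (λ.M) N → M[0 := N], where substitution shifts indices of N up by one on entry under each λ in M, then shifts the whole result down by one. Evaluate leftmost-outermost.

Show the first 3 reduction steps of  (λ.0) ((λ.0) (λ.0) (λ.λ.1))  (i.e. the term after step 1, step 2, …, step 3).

Answer: after 3 steps: λ.λ.1

Derivation:
  start: (λ.0) ((λ.0) (λ.0) (λ.λ.1))
  step 1: (λ.0) (λ.0) (λ.λ.1)
  step 2: (λ.0) (λ.λ.1)
  step 3: λ.λ.1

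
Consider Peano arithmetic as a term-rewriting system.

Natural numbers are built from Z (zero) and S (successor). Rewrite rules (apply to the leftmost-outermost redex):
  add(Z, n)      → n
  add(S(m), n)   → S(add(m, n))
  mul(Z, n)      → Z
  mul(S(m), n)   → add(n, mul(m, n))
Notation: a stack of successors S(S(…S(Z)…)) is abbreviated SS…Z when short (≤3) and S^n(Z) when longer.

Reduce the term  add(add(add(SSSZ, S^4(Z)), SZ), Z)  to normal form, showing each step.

  start: add(add(add(SSSZ, S^4(Z)), SZ), Z)
  step 1: add(add(S(add(SSZ, S^4(Z))), SZ), Z)
  step 2: add(S(add(add(SSZ, S^4(Z)), SZ)), Z)
  step 3: S(add(add(add(SSZ, S^4(Z)), SZ), Z))
  step 4: S(add(add(S(add(SZ, S^4(Z))), SZ), Z))
  step 5: S(add(S(add(add(SZ, S^4(Z)), SZ)), Z))
  step 6: S(S(add(add(add(SZ, S^4(Z)), SZ), Z)))
  step 7: S(S(add(add(S(add(Z, S^4(Z))), SZ), Z)))
  step 8: S(S(add(S(add(add(Z, S^4(Z)), SZ)), Z)))
  step 9: S(S(S(add(add(add(Z, S^4(Z)), SZ), Z))))
  step 10: S(S(S(add(add(S^4(Z), SZ), Z))))
  step 11: S(S(S(add(S(add(SSSZ, SZ)), Z))))
  step 12: S(S(S(S(add(add(SSSZ, SZ), Z)))))
  step 13: S(S(S(S(add(S(add(SSZ, SZ)), Z)))))
  step 14: S(S(S(S(S(add(add(SSZ, SZ), Z))))))
  step 15: S(S(S(S(S(add(S(add(SZ, SZ)), Z))))))
  step 16: S(S(S(S(S(S(add(add(SZ, SZ), Z)))))))
  step 17: S(S(S(S(S(S(add(S(add(Z, SZ)), Z)))))))
  step 18: S(S(S(S(S(S(S(add(add(Z, SZ), Z))))))))
  step 19: S(S(S(S(S(S(S(add(SZ, Z))))))))
  step 20: S(S(S(S(S(S(S(S(add(Z, Z)))))))))
  step 21: S^8(Z)

Answer: normal form = S^8(Z)  (in 21 steps)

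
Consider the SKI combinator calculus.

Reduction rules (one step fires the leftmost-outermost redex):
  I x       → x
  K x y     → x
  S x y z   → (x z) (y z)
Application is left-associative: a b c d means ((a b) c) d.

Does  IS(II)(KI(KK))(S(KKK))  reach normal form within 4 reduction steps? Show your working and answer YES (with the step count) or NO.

  start: IS(II)(KI(KK))(S(KKK))
  step 1: S(II)(KI(KK))(S(KKK))
  step 2: II(S(KKK))(KI(KK)(S(KKK)))
  step 3: I(S(KKK))(KI(KK)(S(KKK)))
  step 4: S(KKK)(KI(KK)(S(KKK)))

Answer: NO — after 4 steps the term is S(KKK)(KI(KK)(S(KKK))), not yet normal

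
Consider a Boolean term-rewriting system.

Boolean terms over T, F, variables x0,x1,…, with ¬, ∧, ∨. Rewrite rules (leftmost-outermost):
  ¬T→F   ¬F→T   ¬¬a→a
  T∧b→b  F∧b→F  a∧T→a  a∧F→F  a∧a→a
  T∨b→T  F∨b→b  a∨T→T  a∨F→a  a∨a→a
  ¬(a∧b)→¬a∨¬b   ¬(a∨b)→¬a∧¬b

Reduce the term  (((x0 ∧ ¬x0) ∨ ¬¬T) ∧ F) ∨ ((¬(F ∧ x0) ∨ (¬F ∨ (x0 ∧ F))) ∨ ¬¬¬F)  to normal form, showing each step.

  start: (((x0 ∧ ¬x0) ∨ ¬¬T) ∧ F) ∨ ((¬(F ∧ x0) ∨ (¬F ∨ (x0 ∧ F))) ∨ ¬¬¬F)
  step 1: F ∨ ((¬(F ∧ x0) ∨ (¬F ∨ (x0 ∧ F))) ∨ ¬¬¬F)
  step 2: (¬(F ∧ x0) ∨ (¬F ∨ (x0 ∧ F))) ∨ ¬¬¬F
  step 3: ((¬F ∨ ¬x0) ∨ (¬F ∨ (x0 ∧ F))) ∨ ¬¬¬F
  step 4: ((T ∨ ¬x0) ∨ (¬F ∨ (x0 ∧ F))) ∨ ¬¬¬F
  step 5: (T ∨ (¬F ∨ (x0 ∧ F))) ∨ ¬¬¬F
  step 6: T ∨ ¬¬¬F
  step 7: T

Answer: normal form = T  (in 7 steps)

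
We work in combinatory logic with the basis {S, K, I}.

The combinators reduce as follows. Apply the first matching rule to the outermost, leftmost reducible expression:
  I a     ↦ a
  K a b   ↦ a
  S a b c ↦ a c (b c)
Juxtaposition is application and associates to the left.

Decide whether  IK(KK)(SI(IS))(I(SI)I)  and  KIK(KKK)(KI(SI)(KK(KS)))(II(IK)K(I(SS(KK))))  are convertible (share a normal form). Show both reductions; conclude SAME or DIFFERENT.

Term A:
  start: IK(KK)(SI(IS))(I(SI)I)
  [1] K(KK)(SI(IS))(I(SI)I)
  [2] KK(I(SI)I)
  [3] K

Term B:
  start: KIK(KKK)(KI(SI)(KK(KS)))(II(IK)K(I(SS(KK))))
  [1] I(KKK)(KI(SI)(KK(KS)))(II(IK)K(I(SS(KK))))
  [2] KKK(KI(SI)(KK(KS)))(II(IK)K(I(SS(KK))))
  [3] K(KI(SI)(KK(KS)))(II(IK)K(I(SS(KK))))
  [4] KI(SI)(KK(KS))
  [5] I(KK(KS))
  [6] KK(KS)
  [7] K

Answer: SAME — A ⇓ K, B ⇓ K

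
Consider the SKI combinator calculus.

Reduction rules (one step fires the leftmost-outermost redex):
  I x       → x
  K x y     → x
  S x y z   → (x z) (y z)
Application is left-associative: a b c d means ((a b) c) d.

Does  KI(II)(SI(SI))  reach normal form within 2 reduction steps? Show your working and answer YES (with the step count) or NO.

  start: KI(II)(SI(SI))
  step 1: I(SI(SI))
  step 2: SI(SI)

Answer: YES — reaches normal form SI(SI) in 2 ≤ 2 steps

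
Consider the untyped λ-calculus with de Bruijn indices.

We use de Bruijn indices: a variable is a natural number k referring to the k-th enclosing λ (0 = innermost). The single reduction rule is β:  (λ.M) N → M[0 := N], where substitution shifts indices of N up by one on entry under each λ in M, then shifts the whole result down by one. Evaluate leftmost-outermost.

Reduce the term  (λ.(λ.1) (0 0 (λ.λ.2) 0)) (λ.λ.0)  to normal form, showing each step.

  start: (λ.(λ.1) (0 0 (λ.λ.2) 0)) (λ.λ.0)
  step 1: (λ.λ.λ.0) ((λ.λ.0) (λ.λ.0) (λ.λ.λ.λ.0) (λ.λ.0))
  step 2: λ.λ.0

Answer: normal form = λ.λ.0  (in 2 steps)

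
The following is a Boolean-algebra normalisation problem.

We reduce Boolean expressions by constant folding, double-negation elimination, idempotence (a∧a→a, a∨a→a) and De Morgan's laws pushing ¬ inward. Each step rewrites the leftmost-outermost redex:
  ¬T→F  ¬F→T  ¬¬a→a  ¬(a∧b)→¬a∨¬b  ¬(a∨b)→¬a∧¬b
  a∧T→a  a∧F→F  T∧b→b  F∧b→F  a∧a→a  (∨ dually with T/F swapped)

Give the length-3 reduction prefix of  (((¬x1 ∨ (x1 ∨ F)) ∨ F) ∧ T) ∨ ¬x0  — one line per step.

  start: (((¬x1 ∨ (x1 ∨ F)) ∨ F) ∧ T) ∨ ¬x0
  [1] ((¬x1 ∨ (x1 ∨ F)) ∨ F) ∨ ¬x0
  [2] (¬x1 ∨ (x1 ∨ F)) ∨ ¬x0
  [3] (¬x1 ∨ x1) ∨ ¬x0

Answer: after 3 steps: (¬x1 ∨ x1) ∨ ¬x0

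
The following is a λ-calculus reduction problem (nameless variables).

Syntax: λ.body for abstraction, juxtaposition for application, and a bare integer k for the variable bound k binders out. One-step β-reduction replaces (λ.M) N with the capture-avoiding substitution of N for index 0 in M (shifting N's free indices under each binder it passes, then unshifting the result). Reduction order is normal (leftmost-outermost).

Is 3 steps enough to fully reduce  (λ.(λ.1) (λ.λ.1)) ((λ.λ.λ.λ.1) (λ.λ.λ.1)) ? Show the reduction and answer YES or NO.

Answer: YES — reaches normal form λ.λ.λ.1 in 3 ≤ 3 steps

Derivation:
  start: (λ.(λ.1) (λ.λ.1)) ((λ.λ.λ.λ.1) (λ.λ.λ.1))
  step 1: (λ.(λ.λ.λ.λ.1) (λ.λ.λ.1)) (λ.λ.1)
  step 2: (λ.λ.λ.λ.1) (λ.λ.λ.1)
  step 3: λ.λ.λ.1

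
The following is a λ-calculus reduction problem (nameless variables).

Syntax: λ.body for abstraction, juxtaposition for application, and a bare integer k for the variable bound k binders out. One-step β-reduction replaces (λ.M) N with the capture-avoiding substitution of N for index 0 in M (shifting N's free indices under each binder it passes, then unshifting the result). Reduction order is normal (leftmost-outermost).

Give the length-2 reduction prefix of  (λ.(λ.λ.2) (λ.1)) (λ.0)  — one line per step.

Answer: after 2 steps: λ.λ.0

Reduction:
  start: (λ.(λ.λ.2) (λ.1)) (λ.0)
  step 1: (λ.λ.λ.0) (λ.λ.0)
  step 2: λ.λ.0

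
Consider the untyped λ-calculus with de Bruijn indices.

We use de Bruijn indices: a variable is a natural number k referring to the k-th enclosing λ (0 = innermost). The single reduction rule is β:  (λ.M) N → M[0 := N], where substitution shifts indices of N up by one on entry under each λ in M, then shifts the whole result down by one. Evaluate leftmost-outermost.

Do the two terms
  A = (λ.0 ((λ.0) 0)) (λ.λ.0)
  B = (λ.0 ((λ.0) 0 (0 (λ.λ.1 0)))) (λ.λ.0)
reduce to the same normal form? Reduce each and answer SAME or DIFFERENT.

Answer: SAME — A ⇓ λ.0, B ⇓ λ.0

Derivation:
Term A:
  start: (λ.0 ((λ.0) 0)) (λ.λ.0)
  →1  (λ.λ.0) ((λ.0) (λ.λ.0))
  →2  λ.0

Term B:
  start: (λ.0 ((λ.0) 0 (0 (λ.λ.1 0)))) (λ.λ.0)
  →1  (λ.λ.0) ((λ.0) (λ.λ.0) ((λ.λ.0) (λ.λ.1 0)))
  →2  λ.0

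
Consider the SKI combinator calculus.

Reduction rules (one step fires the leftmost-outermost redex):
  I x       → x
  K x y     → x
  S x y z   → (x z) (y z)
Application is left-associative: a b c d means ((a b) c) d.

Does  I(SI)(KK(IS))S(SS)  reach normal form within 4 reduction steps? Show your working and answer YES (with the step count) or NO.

  start: I(SI)(KK(IS))S(SS)
  [1] SI(KK(IS))S(SS)
  [2] IS(KK(IS)S)(SS)
  [3] S(KK(IS)S)(SS)
  [4] S(KS)(SS)

Answer: YES — reaches normal form S(KS)(SS) in 4 ≤ 4 steps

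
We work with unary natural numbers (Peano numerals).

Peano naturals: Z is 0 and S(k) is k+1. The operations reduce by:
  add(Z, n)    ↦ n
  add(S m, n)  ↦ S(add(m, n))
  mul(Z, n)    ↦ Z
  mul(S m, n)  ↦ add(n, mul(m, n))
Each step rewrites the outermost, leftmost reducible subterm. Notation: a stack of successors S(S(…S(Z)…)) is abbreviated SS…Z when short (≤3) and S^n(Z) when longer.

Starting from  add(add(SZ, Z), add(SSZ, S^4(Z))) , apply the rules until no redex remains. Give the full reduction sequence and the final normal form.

  start: add(add(SZ, Z), add(SSZ, S^4(Z)))
  [1] add(S(add(Z, Z)), add(SSZ, S^4(Z)))
  [2] S(add(add(Z, Z), add(SSZ, S^4(Z))))
  [3] S(add(Z, add(SSZ, S^4(Z))))
  [4] S(add(SSZ, S^4(Z)))
  [5] S(S(add(SZ, S^4(Z))))
  [6] S(S(S(add(Z, S^4(Z)))))
  [7] S^7(Z)

Answer: normal form = S^7(Z)  (in 7 steps)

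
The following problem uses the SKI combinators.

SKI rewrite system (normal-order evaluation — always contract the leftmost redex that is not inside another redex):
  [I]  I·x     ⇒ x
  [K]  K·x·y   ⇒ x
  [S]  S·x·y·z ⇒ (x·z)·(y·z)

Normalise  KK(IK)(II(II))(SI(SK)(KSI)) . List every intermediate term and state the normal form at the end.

  start: KK(IK)(II(II))(SI(SK)(KSI))
  [1] K(II(II))(SI(SK)(KSI))
  [2] II(II)
  [3] I(II)
  [4] II
  [5] I

Answer: normal form = I  (in 5 steps)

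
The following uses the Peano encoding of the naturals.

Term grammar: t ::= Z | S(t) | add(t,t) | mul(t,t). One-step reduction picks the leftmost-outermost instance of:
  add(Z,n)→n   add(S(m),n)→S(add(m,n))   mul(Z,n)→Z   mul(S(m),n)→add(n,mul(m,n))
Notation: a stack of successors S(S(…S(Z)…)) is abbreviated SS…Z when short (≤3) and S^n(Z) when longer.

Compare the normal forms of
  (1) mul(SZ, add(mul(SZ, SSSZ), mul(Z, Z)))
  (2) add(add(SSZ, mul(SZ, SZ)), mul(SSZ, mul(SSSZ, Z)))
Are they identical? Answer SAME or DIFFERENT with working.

Term A:
  start: mul(SZ, add(mul(SZ, SSSZ), mul(Z, Z)))
  [1] add(add(mul(SZ, SSSZ), mul(Z, Z)), mul(Z, add(mul(SZ, SSSZ), mul(Z, Z))))
  [2] add(add(add(SSSZ, mul(Z, SSSZ)), mul(Z, Z)), mul(Z, add(mul(SZ, SSSZ), mul(Z, Z))))
  [3] add(add(S(add(SSZ, mul(Z, SSSZ))), mul(Z, Z)), mul(Z, add(mul(SZ, SSSZ), mul(Z, Z))))
  [4] add(S(add(add(SSZ, mul(Z, SSSZ)), mul(Z, Z))), mul(Z, add(mul(SZ, SSSZ), mul(Z, Z))))
  [5] S(add(add(add(SSZ, mul(Z, SSSZ)), mul(Z, Z)), mul(Z, add(mul(SZ, SSSZ), mul(Z, Z)))))
  [6] S(add(add(S(add(SZ, mul(Z, SSSZ))), mul(Z, Z)), mul(Z, add(mul(SZ, SSSZ), mul(Z, Z)))))
  [7] S(add(S(add(add(SZ, mul(Z, SSSZ)), mul(Z, Z))), mul(Z, add(mul(SZ, SSSZ), mul(Z, Z)))))
  [8] S(S(add(add(add(SZ, mul(Z, SSSZ)), mul(Z, Z)), mul(Z, add(mul(SZ, SSSZ), mul(Z, Z))))))
  [9] S(S(add(add(S(add(Z, mul(Z, SSSZ))), mul(Z, Z)), mul(Z, add(mul(SZ, SSSZ), mul(Z, Z))))))
  [10] S(S(add(S(add(add(Z, mul(Z, SSSZ)), mul(Z, Z))), mul(Z, add(mul(SZ, SSSZ), mul(Z, Z))))))
  [11] S(S(S(add(add(add(Z, mul(Z, SSSZ)), mul(Z, Z)), mul(Z, add(mul(SZ, SSSZ), mul(Z, Z)))))))
  [12] S(S(S(add(add(mul(Z, SSSZ), mul(Z, Z)), mul(Z, add(mul(SZ, SSSZ), mul(Z, Z)))))))
  [13] S(S(S(add(add(Z, mul(Z, Z)), mul(Z, add(mul(SZ, SSSZ), mul(Z, Z)))))))
  [14] S(S(S(add(mul(Z, Z), mul(Z, add(mul(SZ, SSSZ), mul(Z, Z)))))))
  [15] S(S(S(add(Z, mul(Z, add(mul(SZ, SSSZ), mul(Z, Z)))))))
  [16] S(S(S(mul(Z, add(mul(SZ, SSSZ), mul(Z, Z))))))
  [17] SSSZ

Term B:
  start: add(add(SSZ, mul(SZ, SZ)), mul(SSZ, mul(SSSZ, Z)))
  [1] add(S(add(SZ, mul(SZ, SZ))), mul(SSZ, mul(SSSZ, Z)))
  [2] S(add(add(SZ, mul(SZ, SZ)), mul(SSZ, mul(SSSZ, Z))))
  [3] S(add(S(add(Z, mul(SZ, SZ))), mul(SSZ, mul(SSSZ, Z))))
  [4] S(S(add(add(Z, mul(SZ, SZ)), mul(SSZ, mul(SSSZ, Z)))))
  [5] S(S(add(mul(SZ, SZ), mul(SSZ, mul(SSSZ, Z)))))
  [6] S(S(add(add(SZ, mul(Z, SZ)), mul(SSZ, mul(SSSZ, Z)))))
  [7] S(S(add(S(add(Z, mul(Z, SZ))), mul(SSZ, mul(SSSZ, Z)))))
  [8] S(S(S(add(add(Z, mul(Z, SZ)), mul(SSZ, mul(SSSZ, Z))))))
  [9] S(S(S(add(mul(Z, SZ), mul(SSZ, mul(SSSZ, Z))))))
  [10] S(S(S(add(Z, mul(SSZ, mul(SSSZ, Z))))))
  [11] S(S(S(mul(SSZ, mul(SSSZ, Z)))))
  [12] S(S(S(add(mul(SSSZ, Z), mul(SZ, mul(SSSZ, Z))))))
  [13] S(S(S(add(add(Z, mul(SSZ, Z)), mul(SZ, mul(SSSZ, Z))))))
  [14] S(S(S(add(mul(SSZ, Z), mul(SZ, mul(SSSZ, Z))))))
  [15] S(S(S(add(add(Z, mul(SZ, Z)), mul(SZ, mul(SSSZ, Z))))))
  [16] S(S(S(add(mul(SZ, Z), mul(SZ, mul(SSSZ, Z))))))
  [17] S(S(S(add(add(Z, mul(Z, Z)), mul(SZ, mul(SSSZ, Z))))))
  [18] S(S(S(add(mul(Z, Z), mul(SZ, mul(SSSZ, Z))))))
  [19] S(S(S(add(Z, mul(SZ, mul(SSSZ, Z))))))
  [20] S(S(S(mul(SZ, mul(SSSZ, Z)))))
  [21] S(S(S(add(mul(SSSZ, Z), mul(Z, mul(SSSZ, Z))))))
  [22] S(S(S(add(add(Z, mul(SSZ, Z)), mul(Z, mul(SSSZ, Z))))))
  [23] S(S(S(add(mul(SSZ, Z), mul(Z, mul(SSSZ, Z))))))
  [24] S(S(S(add(add(Z, mul(SZ, Z)), mul(Z, mul(SSSZ, Z))))))
  [25] S(S(S(add(mul(SZ, Z), mul(Z, mul(SSSZ, Z))))))
  [26] S(S(S(add(add(Z, mul(Z, Z)), mul(Z, mul(SSSZ, Z))))))
  [27] S(S(S(add(mul(Z, Z), mul(Z, mul(SSSZ, Z))))))
  [28] S(S(S(add(Z, mul(Z, mul(SSSZ, Z))))))
  [29] S(S(S(mul(Z, mul(SSSZ, Z)))))
  [30] SSSZ

Answer: SAME — A ⇓ SSSZ, B ⇓ SSSZ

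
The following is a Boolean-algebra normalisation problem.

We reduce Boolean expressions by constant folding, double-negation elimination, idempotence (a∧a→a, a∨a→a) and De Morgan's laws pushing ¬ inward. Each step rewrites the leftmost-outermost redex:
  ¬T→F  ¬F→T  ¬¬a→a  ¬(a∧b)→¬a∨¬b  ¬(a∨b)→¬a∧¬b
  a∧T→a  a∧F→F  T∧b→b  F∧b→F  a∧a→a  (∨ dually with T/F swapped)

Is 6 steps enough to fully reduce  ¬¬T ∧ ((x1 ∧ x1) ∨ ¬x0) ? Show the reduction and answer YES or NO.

  start: ¬¬T ∧ ((x1 ∧ x1) ∨ ¬x0)
  →1  T ∧ ((x1 ∧ x1) ∨ ¬x0)
  →2  (x1 ∧ x1) ∨ ¬x0
  →3  x1 ∨ ¬x0

Answer: YES — reaches normal form x1 ∨ ¬x0 in 3 ≤ 6 steps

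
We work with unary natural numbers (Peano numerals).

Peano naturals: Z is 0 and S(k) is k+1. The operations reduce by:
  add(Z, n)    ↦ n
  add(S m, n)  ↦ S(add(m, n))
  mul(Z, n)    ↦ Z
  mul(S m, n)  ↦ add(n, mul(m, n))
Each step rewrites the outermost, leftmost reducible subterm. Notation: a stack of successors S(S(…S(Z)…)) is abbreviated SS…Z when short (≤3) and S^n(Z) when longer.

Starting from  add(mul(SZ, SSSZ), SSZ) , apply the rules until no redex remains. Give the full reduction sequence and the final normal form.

Answer: normal form = S^5(Z)  (in 10 steps)

Working:
  start: add(mul(SZ, SSSZ), SSZ)
  step 1: add(add(SSSZ, mul(Z, SSSZ)), SSZ)
  step 2: add(S(add(SSZ, mul(Z, SSSZ))), SSZ)
  step 3: S(add(add(SSZ, mul(Z, SSSZ)), SSZ))
  step 4: S(add(S(add(SZ, mul(Z, SSSZ))), SSZ))
  step 5: S(S(add(add(SZ, mul(Z, SSSZ)), SSZ)))
  step 6: S(S(add(S(add(Z, mul(Z, SSSZ))), SSZ)))
  step 7: S(S(S(add(add(Z, mul(Z, SSSZ)), SSZ))))
  step 8: S(S(S(add(mul(Z, SSSZ), SSZ))))
  step 9: S(S(S(add(Z, SSZ))))
  step 10: S^5(Z)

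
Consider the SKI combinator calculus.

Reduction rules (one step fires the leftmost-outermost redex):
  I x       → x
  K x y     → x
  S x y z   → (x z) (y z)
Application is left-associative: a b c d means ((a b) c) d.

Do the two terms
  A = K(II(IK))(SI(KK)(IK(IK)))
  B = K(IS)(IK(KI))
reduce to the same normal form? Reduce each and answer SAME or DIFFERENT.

Answer: DIFFERENT — A ⇓ K, B ⇓ S

Working:
Term A:
  start: K(II(IK))(SI(KK)(IK(IK)))
  step 1: II(IK)
  step 2: I(IK)
  step 3: IK
  step 4: K

Term B:
  start: K(IS)(IK(KI))
  step 1: IS
  step 2: S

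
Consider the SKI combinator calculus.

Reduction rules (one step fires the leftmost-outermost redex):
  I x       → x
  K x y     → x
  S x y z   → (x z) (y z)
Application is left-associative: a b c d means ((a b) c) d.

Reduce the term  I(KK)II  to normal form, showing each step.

Answer: normal form = KI  (in 2 steps)

Reduction:
  start: I(KK)II
  step 1: KKII
  step 2: KI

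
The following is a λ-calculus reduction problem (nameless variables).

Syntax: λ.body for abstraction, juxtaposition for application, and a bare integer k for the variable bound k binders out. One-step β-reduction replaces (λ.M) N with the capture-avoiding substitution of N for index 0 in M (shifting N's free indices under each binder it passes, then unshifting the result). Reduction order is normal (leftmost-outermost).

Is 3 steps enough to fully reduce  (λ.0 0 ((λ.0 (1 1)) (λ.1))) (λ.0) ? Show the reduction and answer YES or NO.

Answer: NO — after 3 steps the term is (λ.0 ((λ.0) (λ.0))) (λ.λ.0), not yet normal

Reduction:
  start: (λ.0 0 ((λ.0 (1 1)) (λ.1))) (λ.0)
  [1] (λ.0) (λ.0) ((λ.0 ((λ.0) (λ.0))) (λ.λ.0))
  [2] (λ.0) ((λ.0 ((λ.0) (λ.0))) (λ.λ.0))
  [3] (λ.0 ((λ.0) (λ.0))) (λ.λ.0)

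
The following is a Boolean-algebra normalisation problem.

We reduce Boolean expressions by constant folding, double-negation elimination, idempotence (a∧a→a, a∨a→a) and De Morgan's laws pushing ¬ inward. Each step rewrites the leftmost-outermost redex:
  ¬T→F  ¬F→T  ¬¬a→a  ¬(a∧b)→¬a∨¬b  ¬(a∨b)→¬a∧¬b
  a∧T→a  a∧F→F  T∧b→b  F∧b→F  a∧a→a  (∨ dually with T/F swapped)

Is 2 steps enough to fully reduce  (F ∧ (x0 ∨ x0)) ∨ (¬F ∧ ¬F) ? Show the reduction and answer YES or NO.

Answer: NO — after 2 steps the term is ¬F ∧ ¬F, not yet normal

Working:
  start: (F ∧ (x0 ∨ x0)) ∨ (¬F ∧ ¬F)
  [1] F ∨ (¬F ∧ ¬F)
  [2] ¬F ∧ ¬F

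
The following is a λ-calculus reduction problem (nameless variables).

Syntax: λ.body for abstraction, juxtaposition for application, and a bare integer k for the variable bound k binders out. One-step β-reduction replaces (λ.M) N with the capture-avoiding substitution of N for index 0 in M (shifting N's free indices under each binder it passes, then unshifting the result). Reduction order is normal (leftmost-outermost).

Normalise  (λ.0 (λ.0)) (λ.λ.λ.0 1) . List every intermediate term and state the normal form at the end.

  start: (λ.0 (λ.0)) (λ.λ.λ.0 1)
  →1  (λ.λ.λ.0 1) (λ.0)
  →2  λ.λ.0 1

Answer: normal form = λ.λ.0 1  (in 2 steps)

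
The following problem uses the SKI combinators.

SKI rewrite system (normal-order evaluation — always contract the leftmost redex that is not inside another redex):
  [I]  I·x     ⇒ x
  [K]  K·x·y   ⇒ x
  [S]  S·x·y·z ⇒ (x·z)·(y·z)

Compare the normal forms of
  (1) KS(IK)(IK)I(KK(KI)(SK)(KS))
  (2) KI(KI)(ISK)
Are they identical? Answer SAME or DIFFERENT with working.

Answer: SAME — A ⇓ SK, B ⇓ SK

Derivation:
Term A:
  start: KS(IK)(IK)I(KK(KI)(SK)(KS))
  →1  S(IK)I(KK(KI)(SK)(KS))
  →2  IK(KK(KI)(SK)(KS))(I(KK(KI)(SK)(KS)))
  →3  K(KK(KI)(SK)(KS))(I(KK(KI)(SK)(KS)))
  →4  KK(KI)(SK)(KS)
  →5  K(SK)(KS)
  →6  SK

Term B:
  start: KI(KI)(ISK)
  →1  I(ISK)
  →2  ISK
  →3  SK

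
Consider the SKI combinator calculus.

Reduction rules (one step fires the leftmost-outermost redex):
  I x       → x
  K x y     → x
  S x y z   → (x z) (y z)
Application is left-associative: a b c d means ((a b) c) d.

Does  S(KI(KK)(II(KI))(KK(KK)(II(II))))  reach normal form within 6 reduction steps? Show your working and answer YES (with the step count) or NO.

  start: S(KI(KK)(II(KI))(KK(KK)(II(II))))
  step 1: S(I(II(KI))(KK(KK)(II(II))))
  step 2: S(II(KI)(KK(KK)(II(II))))
  step 3: S(I(KI)(KK(KK)(II(II))))
  step 4: S(KI(KK(KK)(II(II))))
  step 5: SI

Answer: YES — reaches normal form SI in 5 ≤ 6 steps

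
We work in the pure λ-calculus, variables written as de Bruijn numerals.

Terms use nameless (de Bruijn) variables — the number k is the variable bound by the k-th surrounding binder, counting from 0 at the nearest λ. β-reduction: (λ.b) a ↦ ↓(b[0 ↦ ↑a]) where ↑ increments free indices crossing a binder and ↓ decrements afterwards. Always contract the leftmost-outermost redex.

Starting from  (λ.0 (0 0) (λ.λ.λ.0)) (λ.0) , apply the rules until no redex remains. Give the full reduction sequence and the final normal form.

  start: (λ.0 (0 0) (λ.λ.λ.0)) (λ.0)
  [1] (λ.0) ((λ.0) (λ.0)) (λ.λ.λ.0)
  [2] (λ.0) (λ.0) (λ.λ.λ.0)
  [3] (λ.0) (λ.λ.λ.0)
  [4] λ.λ.λ.0

Answer: normal form = λ.λ.λ.0  (in 4 steps)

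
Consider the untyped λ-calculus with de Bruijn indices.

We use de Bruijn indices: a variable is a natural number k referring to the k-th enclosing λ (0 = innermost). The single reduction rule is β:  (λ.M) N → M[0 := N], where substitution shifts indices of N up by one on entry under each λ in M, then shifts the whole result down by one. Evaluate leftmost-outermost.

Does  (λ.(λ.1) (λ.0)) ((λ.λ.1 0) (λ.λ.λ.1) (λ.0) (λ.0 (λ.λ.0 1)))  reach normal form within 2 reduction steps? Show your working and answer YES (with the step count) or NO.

Answer: NO — after 2 steps the term is (λ.λ.1 0) (λ.λ.λ.1) (λ.0) (λ.0 (λ.λ.0 1)), not yet normal

Reduction:
  start: (λ.(λ.1) (λ.0)) ((λ.λ.1 0) (λ.λ.λ.1) (λ.0) (λ.0 (λ.λ.0 1)))
  [1] (λ.(λ.λ.1 0) (λ.λ.λ.1) (λ.0) (λ.0 (λ.λ.0 1))) (λ.0)
  [2] (λ.λ.1 0) (λ.λ.λ.1) (λ.0) (λ.0 (λ.λ.0 1))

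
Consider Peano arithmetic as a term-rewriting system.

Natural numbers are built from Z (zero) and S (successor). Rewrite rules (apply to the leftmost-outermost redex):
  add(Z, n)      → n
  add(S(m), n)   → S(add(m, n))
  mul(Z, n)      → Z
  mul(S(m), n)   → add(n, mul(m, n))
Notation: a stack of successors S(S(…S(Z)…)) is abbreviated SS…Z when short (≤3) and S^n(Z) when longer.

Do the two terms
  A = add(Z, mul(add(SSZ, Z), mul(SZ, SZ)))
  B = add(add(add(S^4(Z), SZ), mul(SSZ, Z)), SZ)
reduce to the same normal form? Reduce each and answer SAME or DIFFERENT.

Answer: DIFFERENT — A ⇓ SSZ, B ⇓ S^6(Z)

Derivation:
Term A:
  start: add(Z, mul(add(SSZ, Z), mul(SZ, SZ)))
  step 1: mul(add(SSZ, Z), mul(SZ, SZ))
  step 2: mul(S(add(SZ, Z)), mul(SZ, SZ))
  step 3: add(mul(SZ, SZ), mul(add(SZ, Z), mul(SZ, SZ)))
  step 4: add(add(SZ, mul(Z, SZ)), mul(add(SZ, Z), mul(SZ, SZ)))
  step 5: add(S(add(Z, mul(Z, SZ))), mul(add(SZ, Z), mul(SZ, SZ)))
  step 6: S(add(add(Z, mul(Z, SZ)), mul(add(SZ, Z), mul(SZ, SZ))))
  step 7: S(add(mul(Z, SZ), mul(add(SZ, Z), mul(SZ, SZ))))
  step 8: S(add(Z, mul(add(SZ, Z), mul(SZ, SZ))))
  step 9: S(mul(add(SZ, Z), mul(SZ, SZ)))
  step 10: S(mul(S(add(Z, Z)), mul(SZ, SZ)))
  step 11: S(add(mul(SZ, SZ), mul(add(Z, Z), mul(SZ, SZ))))
  step 12: S(add(add(SZ, mul(Z, SZ)), mul(add(Z, Z), mul(SZ, SZ))))
  step 13: S(add(S(add(Z, mul(Z, SZ))), mul(add(Z, Z), mul(SZ, SZ))))
  step 14: S(S(add(add(Z, mul(Z, SZ)), mul(add(Z, Z), mul(SZ, SZ)))))
  step 15: S(S(add(mul(Z, SZ), mul(add(Z, Z), mul(SZ, SZ)))))
  step 16: S(S(add(Z, mul(add(Z, Z), mul(SZ, SZ)))))
  step 17: S(S(mul(add(Z, Z), mul(SZ, SZ))))
  step 18: S(S(mul(Z, mul(SZ, SZ))))
  step 19: SSZ

Term B:
  start: add(add(add(S^4(Z), SZ), mul(SSZ, Z)), SZ)
  step 1: add(add(S(add(SSSZ, SZ)), mul(SSZ, Z)), SZ)
  step 2: add(S(add(add(SSSZ, SZ), mul(SSZ, Z))), SZ)
  step 3: S(add(add(add(SSSZ, SZ), mul(SSZ, Z)), SZ))
  step 4: S(add(add(S(add(SSZ, SZ)), mul(SSZ, Z)), SZ))
  step 5: S(add(S(add(add(SSZ, SZ), mul(SSZ, Z))), SZ))
  step 6: S(S(add(add(add(SSZ, SZ), mul(SSZ, Z)), SZ)))
  step 7: S(S(add(add(S(add(SZ, SZ)), mul(SSZ, Z)), SZ)))
  step 8: S(S(add(S(add(add(SZ, SZ), mul(SSZ, Z))), SZ)))
  step 9: S(S(S(add(add(add(SZ, SZ), mul(SSZ, Z)), SZ))))
  step 10: S(S(S(add(add(S(add(Z, SZ)), mul(SSZ, Z)), SZ))))
  step 11: S(S(S(add(S(add(add(Z, SZ), mul(SSZ, Z))), SZ))))
  step 12: S(S(S(S(add(add(add(Z, SZ), mul(SSZ, Z)), SZ)))))
  step 13: S(S(S(S(add(add(SZ, mul(SSZ, Z)), SZ)))))
  step 14: S(S(S(S(add(S(add(Z, mul(SSZ, Z))), SZ)))))
  step 15: S(S(S(S(S(add(add(Z, mul(SSZ, Z)), SZ))))))
  step 16: S(S(S(S(S(add(mul(SSZ, Z), SZ))))))
  step 17: S(S(S(S(S(add(add(Z, mul(SZ, Z)), SZ))))))
  step 18: S(S(S(S(S(add(mul(SZ, Z), SZ))))))
  step 19: S(S(S(S(S(add(add(Z, mul(Z, Z)), SZ))))))
  step 20: S(S(S(S(S(add(mul(Z, Z), SZ))))))
  step 21: S(S(S(S(S(add(Z, SZ))))))
  step 22: S^6(Z)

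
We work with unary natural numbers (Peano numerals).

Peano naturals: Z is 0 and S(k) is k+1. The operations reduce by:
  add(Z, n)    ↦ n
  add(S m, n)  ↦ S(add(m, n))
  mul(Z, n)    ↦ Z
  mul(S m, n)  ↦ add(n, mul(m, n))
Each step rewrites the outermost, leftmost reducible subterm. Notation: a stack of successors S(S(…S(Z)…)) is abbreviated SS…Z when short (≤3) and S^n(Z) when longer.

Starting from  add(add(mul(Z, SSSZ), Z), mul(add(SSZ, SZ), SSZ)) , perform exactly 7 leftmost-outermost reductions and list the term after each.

  start: add(add(mul(Z, SSSZ), Z), mul(add(SSZ, SZ), SSZ))
  step 1: add(add(Z, Z), mul(add(SSZ, SZ), SSZ))
  step 2: add(Z, mul(add(SSZ, SZ), SSZ))
  step 3: mul(add(SSZ, SZ), SSZ)
  step 4: mul(S(add(SZ, SZ)), SSZ)
  step 5: add(SSZ, mul(add(SZ, SZ), SSZ))
  step 6: S(add(SZ, mul(add(SZ, SZ), SSZ)))
  step 7: S(S(add(Z, mul(add(SZ, SZ), SSZ))))

Answer: after 7 steps: S(S(add(Z, mul(add(SZ, SZ), SSZ))))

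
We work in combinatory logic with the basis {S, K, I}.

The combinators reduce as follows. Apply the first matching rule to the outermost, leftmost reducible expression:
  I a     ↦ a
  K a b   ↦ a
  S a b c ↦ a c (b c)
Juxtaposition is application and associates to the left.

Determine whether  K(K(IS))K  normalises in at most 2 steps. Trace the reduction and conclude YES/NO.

Answer: YES — reaches normal form KS in 2 ≤ 2 steps

Reduction:
  start: K(K(IS))K
  →1  K(IS)
  →2  KS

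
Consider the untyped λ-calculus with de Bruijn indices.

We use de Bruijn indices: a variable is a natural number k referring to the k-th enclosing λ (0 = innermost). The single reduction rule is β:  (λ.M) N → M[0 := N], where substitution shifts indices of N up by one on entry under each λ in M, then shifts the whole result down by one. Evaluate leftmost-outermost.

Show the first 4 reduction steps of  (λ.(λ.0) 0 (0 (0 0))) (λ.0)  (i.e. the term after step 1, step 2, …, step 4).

Answer: after 4 steps: (λ.0) (λ.0)

Derivation:
  start: (λ.(λ.0) 0 (0 (0 0))) (λ.0)
  [1] (λ.0) (λ.0) ((λ.0) ((λ.0) (λ.0)))
  [2] (λ.0) ((λ.0) ((λ.0) (λ.0)))
  [3] (λ.0) ((λ.0) (λ.0))
  [4] (λ.0) (λ.0)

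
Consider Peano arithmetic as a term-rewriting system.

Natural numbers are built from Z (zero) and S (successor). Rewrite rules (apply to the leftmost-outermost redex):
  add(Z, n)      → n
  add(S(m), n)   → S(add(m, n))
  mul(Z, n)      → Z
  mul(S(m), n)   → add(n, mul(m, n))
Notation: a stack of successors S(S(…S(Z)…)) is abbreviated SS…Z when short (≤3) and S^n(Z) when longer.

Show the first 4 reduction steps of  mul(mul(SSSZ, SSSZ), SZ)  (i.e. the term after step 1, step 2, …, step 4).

Answer: after 4 steps: S(add(Z, mul(add(SSZ, mul(SSZ, SSSZ)), SZ)))

Reduction:
  start: mul(mul(SSSZ, SSSZ), SZ)
  [1] mul(add(SSSZ, mul(SSZ, SSSZ)), SZ)
  [2] mul(S(add(SSZ, mul(SSZ, SSSZ))), SZ)
  [3] add(SZ, mul(add(SSZ, mul(SSZ, SSSZ)), SZ))
  [4] S(add(Z, mul(add(SSZ, mul(SSZ, SSSZ)), SZ)))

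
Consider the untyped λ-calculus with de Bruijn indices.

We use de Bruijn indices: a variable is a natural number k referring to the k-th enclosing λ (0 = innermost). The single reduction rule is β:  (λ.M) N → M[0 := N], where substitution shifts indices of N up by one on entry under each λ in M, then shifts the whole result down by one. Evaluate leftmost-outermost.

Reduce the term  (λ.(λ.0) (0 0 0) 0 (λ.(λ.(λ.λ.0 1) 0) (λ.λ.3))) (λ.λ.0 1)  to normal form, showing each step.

Answer: normal form = λ.0 (λ.λ.λ.λ.0 1)  (in 11 steps)

Working:
  start: (λ.(λ.0) (0 0 0) 0 (λ.(λ.(λ.λ.0 1) 0) (λ.λ.3))) (λ.λ.0 1)
  step 1: (λ.0) ((λ.λ.0 1) (λ.λ.0 1) (λ.λ.0 1)) (λ.λ.0 1) (λ.(λ.(λ.λ.0 1) 0) (λ.λ.λ.λ.0 1))
  step 2: (λ.λ.0 1) (λ.λ.0 1) (λ.λ.0 1) (λ.λ.0 1) (λ.(λ.(λ.λ.0 1) 0) (λ.λ.λ.λ.0 1))
  step 3: (λ.0 (λ.λ.0 1)) (λ.λ.0 1) (λ.λ.0 1) (λ.(λ.(λ.λ.0 1) 0) (λ.λ.λ.λ.0 1))
  step 4: (λ.λ.0 1) (λ.λ.0 1) (λ.λ.0 1) (λ.(λ.(λ.λ.0 1) 0) (λ.λ.λ.λ.0 1))
  step 5: (λ.0 (λ.λ.0 1)) (λ.λ.0 1) (λ.(λ.(λ.λ.0 1) 0) (λ.λ.λ.λ.0 1))
  step 6: (λ.λ.0 1) (λ.λ.0 1) (λ.(λ.(λ.λ.0 1) 0) (λ.λ.λ.λ.0 1))
  step 7: (λ.0 (λ.λ.0 1)) (λ.(λ.(λ.λ.0 1) 0) (λ.λ.λ.λ.0 1))
  step 8: (λ.(λ.(λ.λ.0 1) 0) (λ.λ.λ.λ.0 1)) (λ.λ.0 1)
  step 9: (λ.(λ.λ.0 1) 0) (λ.λ.λ.λ.0 1)
  step 10: (λ.λ.0 1) (λ.λ.λ.λ.0 1)
  step 11: λ.0 (λ.λ.λ.λ.0 1)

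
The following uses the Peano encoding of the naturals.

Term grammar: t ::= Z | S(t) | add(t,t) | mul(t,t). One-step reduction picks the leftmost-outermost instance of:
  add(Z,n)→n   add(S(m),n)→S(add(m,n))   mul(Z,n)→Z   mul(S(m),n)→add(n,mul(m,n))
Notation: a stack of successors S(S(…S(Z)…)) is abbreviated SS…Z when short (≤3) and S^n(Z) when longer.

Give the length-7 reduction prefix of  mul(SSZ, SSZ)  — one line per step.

Answer: after 7 steps: S(S(S(S(add(Z, mul(Z, SSZ))))))

Reduction:
  start: mul(SSZ, SSZ)
  →1  add(SSZ, mul(SZ, SSZ))
  →2  S(add(SZ, mul(SZ, SSZ)))
  →3  S(S(add(Z, mul(SZ, SSZ))))
  →4  S(S(mul(SZ, SSZ)))
  →5  S(S(add(SSZ, mul(Z, SSZ))))
  →6  S(S(S(add(SZ, mul(Z, SSZ)))))
  →7  S(S(S(S(add(Z, mul(Z, SSZ))))))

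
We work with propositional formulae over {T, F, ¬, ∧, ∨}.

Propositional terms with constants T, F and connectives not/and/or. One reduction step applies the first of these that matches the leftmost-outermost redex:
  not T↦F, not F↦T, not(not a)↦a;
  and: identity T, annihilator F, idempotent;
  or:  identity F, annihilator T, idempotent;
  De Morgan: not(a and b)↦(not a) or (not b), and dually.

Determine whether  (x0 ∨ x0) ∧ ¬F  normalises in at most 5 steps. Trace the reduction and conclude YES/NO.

Answer: YES — reaches normal form x0 in 3 ≤ 5 steps

Reduction:
  start: (x0 ∨ x0) ∧ ¬F
  →1  x0 ∧ ¬F
  →2  x0 ∧ T
  →3  x0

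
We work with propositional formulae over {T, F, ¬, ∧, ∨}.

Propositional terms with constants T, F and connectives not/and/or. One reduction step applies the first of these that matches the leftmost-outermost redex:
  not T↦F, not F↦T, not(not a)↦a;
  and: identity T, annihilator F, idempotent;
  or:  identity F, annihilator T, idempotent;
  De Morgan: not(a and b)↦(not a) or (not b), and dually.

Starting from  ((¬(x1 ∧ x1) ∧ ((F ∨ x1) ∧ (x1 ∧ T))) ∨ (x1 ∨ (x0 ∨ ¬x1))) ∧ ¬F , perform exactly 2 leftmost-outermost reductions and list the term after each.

Answer: after 2 steps: ((¬x1 ∧ ((F ∨ x1) ∧ (x1 ∧ T))) ∨ (x1 ∨ (x0 ∨ ¬x1))) ∧ ¬F

Reduction:
  start: ((¬(x1 ∧ x1) ∧ ((F ∨ x1) ∧ (x1 ∧ T))) ∨ (x1 ∨ (x0 ∨ ¬x1))) ∧ ¬F
  →1  (((¬x1 ∨ ¬x1) ∧ ((F ∨ x1) ∧ (x1 ∧ T))) ∨ (x1 ∨ (x0 ∨ ¬x1))) ∧ ¬F
  →2  ((¬x1 ∧ ((F ∨ x1) ∧ (x1 ∧ T))) ∨ (x1 ∨ (x0 ∨ ¬x1))) ∧ ¬F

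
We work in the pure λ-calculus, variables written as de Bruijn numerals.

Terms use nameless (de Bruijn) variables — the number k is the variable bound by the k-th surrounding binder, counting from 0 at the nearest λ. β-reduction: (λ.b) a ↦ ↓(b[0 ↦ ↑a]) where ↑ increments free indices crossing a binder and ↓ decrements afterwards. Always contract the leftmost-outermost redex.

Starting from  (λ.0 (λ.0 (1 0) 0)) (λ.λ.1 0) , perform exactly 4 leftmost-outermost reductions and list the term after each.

  start: (λ.0 (λ.0 (1 0) 0)) (λ.λ.1 0)
  step 1: (λ.λ.1 0) (λ.0 ((λ.λ.1 0) 0) 0)
  step 2: λ.(λ.0 ((λ.λ.1 0) 0) 0) 0
  step 3: λ.0 ((λ.λ.1 0) 0) 0
  step 4: λ.0 (λ.1 0) 0

Answer: after 4 steps: λ.0 (λ.1 0) 0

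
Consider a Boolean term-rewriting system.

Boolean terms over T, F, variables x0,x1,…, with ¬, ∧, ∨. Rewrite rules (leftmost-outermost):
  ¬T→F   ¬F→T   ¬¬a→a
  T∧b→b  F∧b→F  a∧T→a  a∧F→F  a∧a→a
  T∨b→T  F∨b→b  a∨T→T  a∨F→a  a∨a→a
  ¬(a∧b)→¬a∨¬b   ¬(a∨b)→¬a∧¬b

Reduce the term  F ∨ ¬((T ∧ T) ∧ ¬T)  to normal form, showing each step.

Answer: normal form = T  (in 7 steps)

Reduction:
  start: F ∨ ¬((T ∧ T) ∧ ¬T)
  step 1: ¬((T ∧ T) ∧ ¬T)
  step 2: ¬(T ∧ T) ∨ ¬¬T
  step 3: (¬T ∨ ¬T) ∨ ¬¬T
  step 4: ¬T ∨ ¬¬T
  step 5: F ∨ ¬¬T
  step 6: ¬¬T
  step 7: T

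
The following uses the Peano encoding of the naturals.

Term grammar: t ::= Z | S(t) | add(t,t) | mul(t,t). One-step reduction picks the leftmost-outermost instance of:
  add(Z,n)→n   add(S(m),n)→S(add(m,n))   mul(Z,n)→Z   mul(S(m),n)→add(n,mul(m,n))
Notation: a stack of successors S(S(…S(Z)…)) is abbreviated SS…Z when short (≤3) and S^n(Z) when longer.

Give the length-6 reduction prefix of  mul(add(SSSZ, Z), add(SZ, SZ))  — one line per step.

  start: mul(add(SSSZ, Z), add(SZ, SZ))
  →1  mul(S(add(SSZ, Z)), add(SZ, SZ))
  →2  add(add(SZ, SZ), mul(add(SSZ, Z), add(SZ, SZ)))
  →3  add(S(add(Z, SZ)), mul(add(SSZ, Z), add(SZ, SZ)))
  →4  S(add(add(Z, SZ), mul(add(SSZ, Z), add(SZ, SZ))))
  →5  S(add(SZ, mul(add(SSZ, Z), add(SZ, SZ))))
  →6  S(S(add(Z, mul(add(SSZ, Z), add(SZ, SZ)))))

Answer: after 6 steps: S(S(add(Z, mul(add(SSZ, Z), add(SZ, SZ)))))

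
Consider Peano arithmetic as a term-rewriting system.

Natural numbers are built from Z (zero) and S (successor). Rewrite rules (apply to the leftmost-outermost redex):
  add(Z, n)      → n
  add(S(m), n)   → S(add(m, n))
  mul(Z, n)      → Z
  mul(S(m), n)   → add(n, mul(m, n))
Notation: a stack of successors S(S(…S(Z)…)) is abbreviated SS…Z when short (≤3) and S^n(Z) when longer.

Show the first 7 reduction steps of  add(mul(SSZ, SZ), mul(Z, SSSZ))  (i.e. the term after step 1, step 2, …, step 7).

Answer: after 7 steps: S(S(add(add(Z, mul(Z, SZ)), mul(Z, SSSZ))))

Working:
  start: add(mul(SSZ, SZ), mul(Z, SSSZ))
  [1] add(add(SZ, mul(SZ, SZ)), mul(Z, SSSZ))
  [2] add(S(add(Z, mul(SZ, SZ))), mul(Z, SSSZ))
  [3] S(add(add(Z, mul(SZ, SZ)), mul(Z, SSSZ)))
  [4] S(add(mul(SZ, SZ), mul(Z, SSSZ)))
  [5] S(add(add(SZ, mul(Z, SZ)), mul(Z, SSSZ)))
  [6] S(add(S(add(Z, mul(Z, SZ))), mul(Z, SSSZ)))
  [7] S(S(add(add(Z, mul(Z, SZ)), mul(Z, SSSZ))))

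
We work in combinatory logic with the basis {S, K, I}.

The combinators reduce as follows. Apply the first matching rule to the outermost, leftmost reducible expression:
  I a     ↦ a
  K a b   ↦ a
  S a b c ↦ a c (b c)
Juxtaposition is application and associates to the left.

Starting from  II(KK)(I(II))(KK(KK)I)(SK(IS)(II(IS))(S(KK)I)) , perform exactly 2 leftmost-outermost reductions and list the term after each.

  start: II(KK)(I(II))(KK(KK)I)(SK(IS)(II(IS))(S(KK)I))
  [1] I(KK)(I(II))(KK(KK)I)(SK(IS)(II(IS))(S(KK)I))
  [2] KK(I(II))(KK(KK)I)(SK(IS)(II(IS))(S(KK)I))

Answer: after 2 steps: KK(I(II))(KK(KK)I)(SK(IS)(II(IS))(S(KK)I))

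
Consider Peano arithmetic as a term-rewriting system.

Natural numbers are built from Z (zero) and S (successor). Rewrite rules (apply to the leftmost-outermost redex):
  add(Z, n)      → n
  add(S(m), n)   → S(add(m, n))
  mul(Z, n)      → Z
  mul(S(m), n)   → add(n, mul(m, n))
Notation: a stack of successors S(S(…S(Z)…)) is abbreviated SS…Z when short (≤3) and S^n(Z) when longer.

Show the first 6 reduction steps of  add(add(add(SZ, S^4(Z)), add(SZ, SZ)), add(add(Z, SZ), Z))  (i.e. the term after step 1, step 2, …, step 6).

Answer: after 6 steps: S(S(add(add(SSSZ, add(SZ, SZ)), add(add(Z, SZ), Z))))

Derivation:
  start: add(add(add(SZ, S^4(Z)), add(SZ, SZ)), add(add(Z, SZ), Z))
  →1  add(add(S(add(Z, S^4(Z))), add(SZ, SZ)), add(add(Z, SZ), Z))
  →2  add(S(add(add(Z, S^4(Z)), add(SZ, SZ))), add(add(Z, SZ), Z))
  →3  S(add(add(add(Z, S^4(Z)), add(SZ, SZ)), add(add(Z, SZ), Z)))
  →4  S(add(add(S^4(Z), add(SZ, SZ)), add(add(Z, SZ), Z)))
  →5  S(add(S(add(SSSZ, add(SZ, SZ))), add(add(Z, SZ), Z)))
  →6  S(S(add(add(SSSZ, add(SZ, SZ)), add(add(Z, SZ), Z))))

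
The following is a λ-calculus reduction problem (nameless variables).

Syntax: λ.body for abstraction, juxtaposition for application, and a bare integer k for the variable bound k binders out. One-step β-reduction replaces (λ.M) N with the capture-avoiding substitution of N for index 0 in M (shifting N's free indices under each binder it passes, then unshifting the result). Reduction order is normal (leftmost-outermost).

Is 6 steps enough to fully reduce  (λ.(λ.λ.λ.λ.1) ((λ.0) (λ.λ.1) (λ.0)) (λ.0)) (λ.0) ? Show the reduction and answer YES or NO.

  start: (λ.(λ.λ.λ.λ.1) ((λ.0) (λ.λ.1) (λ.0)) (λ.0)) (λ.0)
  [1] (λ.λ.λ.λ.1) ((λ.0) (λ.λ.1) (λ.0)) (λ.0)
  [2] (λ.λ.λ.1) (λ.0)
  [3] λ.λ.1

Answer: YES — reaches normal form λ.λ.1 in 3 ≤ 6 steps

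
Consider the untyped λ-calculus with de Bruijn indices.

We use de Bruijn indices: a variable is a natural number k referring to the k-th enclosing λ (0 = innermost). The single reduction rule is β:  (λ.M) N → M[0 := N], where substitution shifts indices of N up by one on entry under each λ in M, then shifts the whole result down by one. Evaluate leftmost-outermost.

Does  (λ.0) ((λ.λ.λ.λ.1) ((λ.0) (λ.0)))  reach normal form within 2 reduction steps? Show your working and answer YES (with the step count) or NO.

Answer: YES — reaches normal form λ.λ.λ.1 in 2 ≤ 2 steps

Derivation:
  start: (λ.0) ((λ.λ.λ.λ.1) ((λ.0) (λ.0)))
  →1  (λ.λ.λ.λ.1) ((λ.0) (λ.0))
  →2  λ.λ.λ.1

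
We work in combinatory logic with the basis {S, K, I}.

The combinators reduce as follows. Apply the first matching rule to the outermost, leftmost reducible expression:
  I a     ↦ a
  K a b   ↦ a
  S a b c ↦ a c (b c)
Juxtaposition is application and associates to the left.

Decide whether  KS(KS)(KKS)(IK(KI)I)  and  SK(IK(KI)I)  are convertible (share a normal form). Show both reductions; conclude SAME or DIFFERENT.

Answer: SAME — A ⇓ SK(KI), B ⇓ SK(KI)

Derivation:
Term A:
  start: KS(KS)(KKS)(IK(KI)I)
  [1] S(KKS)(IK(KI)I)
  [2] SK(IK(KI)I)
  [3] SK(K(KI)I)
  [4] SK(KI)

Term B:
  start: SK(IK(KI)I)
  [1] SK(K(KI)I)
  [2] SK(KI)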